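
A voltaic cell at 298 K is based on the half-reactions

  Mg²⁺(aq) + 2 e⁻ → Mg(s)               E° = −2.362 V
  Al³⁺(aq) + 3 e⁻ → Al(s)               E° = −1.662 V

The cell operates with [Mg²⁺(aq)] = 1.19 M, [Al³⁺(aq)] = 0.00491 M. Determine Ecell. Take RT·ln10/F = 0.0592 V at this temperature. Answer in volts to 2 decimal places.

+0.65 V

Al³⁺/Al is reduced (cathode, E° = −1.662 V) and Mg²⁺/Mg is oxidized (anode).
The standard potential is −1.662 − (−2.362) = +0.700 V and the balanced reaction transfers n = 6 electrons.
For the overall reaction 2 Al³⁺(aq) + 3 Mg(s) → 2 Al(s) + 3 Mg²⁺(aq), Q = [Mg²⁺(aq)]^3 / [Al³⁺(aq)]^2 = 6.99×10^4, giving log Q = 4.844.
By the Nernst equation, E = +0.700 − (0.0592/6)·(4.844) = +0.65 V.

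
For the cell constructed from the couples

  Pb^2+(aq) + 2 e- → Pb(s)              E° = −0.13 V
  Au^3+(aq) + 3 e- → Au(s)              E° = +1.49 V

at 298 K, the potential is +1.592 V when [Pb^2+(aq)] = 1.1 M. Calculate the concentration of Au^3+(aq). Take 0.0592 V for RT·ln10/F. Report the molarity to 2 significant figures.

0.044 M

With Au³⁺/Au at the cathode and Pb²⁺/Pb at the anode, E°cell = +1.49 − (−0.13) = +1.62 V (n = 6).
Rearranging E = E° − (0.0592/n)·log Q gives log Q = 6(+1.62 − (+1.592))/0.0592 = 2.838.
The balanced reaction is 2 Au^3+(aq) + 3 Pb(s) → 2 Au(s) + 3 Pb^2+(aq), so Q = [Pb^2+(aq)]^3 / [Au^3+(aq)]^2.
Solving for the unknown gives log [Au^3+(aq)] = −1.357, so [Au^3+(aq)] ≈ 0.044 M.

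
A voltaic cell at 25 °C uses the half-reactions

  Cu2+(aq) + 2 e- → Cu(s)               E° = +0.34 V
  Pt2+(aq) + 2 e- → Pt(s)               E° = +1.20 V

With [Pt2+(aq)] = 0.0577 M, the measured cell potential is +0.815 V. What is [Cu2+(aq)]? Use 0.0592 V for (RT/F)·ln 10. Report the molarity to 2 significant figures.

With Pt²⁺/Pt at the cathode and Cu²⁺/Cu at the anode, E°cell = +1.20 − (+0.34) = +0.86 V (n = 2).
Rearranging E = E° − (0.0592/n)·log Q gives log Q = 2(+0.86 − (+0.815))/0.0592 = 1.520.
For Pt2+(aq) + Cu(s) → Pt(s) + Cu2+(aq), the reaction quotient is Q = [Cu2+(aq)] / [Pt2+(aq)].
Substituting the known concentrations and solving, log [Cu2+(aq)] = 0.281 and [Cu2+(aq)] = 1.9 M.

1.9 M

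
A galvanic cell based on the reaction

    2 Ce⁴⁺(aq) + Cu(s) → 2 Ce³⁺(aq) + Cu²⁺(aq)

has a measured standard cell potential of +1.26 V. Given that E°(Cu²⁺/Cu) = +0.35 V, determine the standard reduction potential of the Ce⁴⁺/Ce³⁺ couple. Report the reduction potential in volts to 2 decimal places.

+1.61 V

In the reaction as written the Ce⁴⁺/Ce³⁺ couple is reduced (cathode) and Cu²⁺/Cu is oxidized (anode), so E°cell = E°(Ce⁴⁺/Ce³⁺) − E°(Cu²⁺/Cu).
E°(Ce⁴⁺/Ce³⁺) = E°cell + E°(anode) = +1.26 + (+0.35) = +1.61 V.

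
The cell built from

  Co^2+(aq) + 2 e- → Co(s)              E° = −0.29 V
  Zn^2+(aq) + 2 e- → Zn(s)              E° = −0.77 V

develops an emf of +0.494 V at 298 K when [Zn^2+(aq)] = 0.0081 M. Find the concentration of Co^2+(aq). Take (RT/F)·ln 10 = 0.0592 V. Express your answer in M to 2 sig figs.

With Co²⁺/Co at the cathode and Zn²⁺/Zn at the anode, E°cell = −0.29 − (−0.77) = +0.48 V (n = 2).
Rearranging E = E° − (0.0592/n)·log Q gives log Q = 2(+0.48 − (+0.494))/0.0592 = −0.473.
The balanced reaction is Co^2+(aq) + Zn(s) → Co(s) + Zn^2+(aq), so Q = [Zn^2+(aq)] / [Co^2+(aq)].
Solving for the unknown gives log [Co^2+(aq)] = −1.619, so [Co^2+(aq)] ≈ 0.024 M.

0.024 M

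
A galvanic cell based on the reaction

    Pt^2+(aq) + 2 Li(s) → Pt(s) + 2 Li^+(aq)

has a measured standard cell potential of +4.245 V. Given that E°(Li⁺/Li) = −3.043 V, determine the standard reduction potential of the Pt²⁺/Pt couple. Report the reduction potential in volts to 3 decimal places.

In the reaction as written the Pt²⁺/Pt couple is reduced (cathode) and Li⁺/Li is oxidized (anode), so E°cell = E°(Pt²⁺/Pt) − E°(Li⁺/Li).
E°(Pt²⁺/Pt) = E°cell + E°(anode) = +4.245 + (−3.043) = +1.202 V.

+1.202 V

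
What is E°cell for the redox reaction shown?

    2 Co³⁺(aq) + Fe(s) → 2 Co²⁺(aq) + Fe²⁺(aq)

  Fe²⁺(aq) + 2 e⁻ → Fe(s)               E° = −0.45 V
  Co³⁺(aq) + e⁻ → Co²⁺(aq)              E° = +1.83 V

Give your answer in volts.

In the reaction as written, Co³⁺(aq) is reduced (cathode) and Fe²⁺(aq) is produced by oxidation at the anode.
E°cell = E°(cathode) − E°(anode) = +1.83 − (−0.45) = +2.28 V.
The positive value indicates the reaction is spontaneous as written.

+2.28 V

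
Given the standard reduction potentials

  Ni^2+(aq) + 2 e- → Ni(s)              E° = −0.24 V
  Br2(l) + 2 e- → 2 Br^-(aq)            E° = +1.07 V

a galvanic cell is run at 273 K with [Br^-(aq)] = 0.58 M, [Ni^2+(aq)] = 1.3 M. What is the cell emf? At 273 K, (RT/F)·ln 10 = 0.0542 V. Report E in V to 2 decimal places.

+1.32 V

The Br₂/Br⁻ couple has the more positive E°, so it is the cathode; Ni²⁺/Ni is the anode.
The standard potential is +1.07 − (−0.24) = +1.31 V and the balanced reaction transfers n = 2 electrons.
The balanced reaction is Br2(l) + Ni(s) → 2 Br^-(aq) + Ni^2+(aq), so Q = [Br^-(aq)]^2·[Ni^2+(aq)] = 0.437 and log Q = −0.359.
By the Nernst equation, E = +1.31 − (0.0542/2)·(−0.359) = +1.32 V.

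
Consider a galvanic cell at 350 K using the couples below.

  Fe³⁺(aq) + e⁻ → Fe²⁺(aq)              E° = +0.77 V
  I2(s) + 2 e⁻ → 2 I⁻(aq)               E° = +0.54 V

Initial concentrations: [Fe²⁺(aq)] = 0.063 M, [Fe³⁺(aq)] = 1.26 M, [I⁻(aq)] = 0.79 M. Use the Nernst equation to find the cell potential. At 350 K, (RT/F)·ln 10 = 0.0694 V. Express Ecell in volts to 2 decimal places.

Fe³⁺/Fe²⁺ is reduced (cathode, E° = +0.77 V) and I₂/I⁻ is oxidized (anode).
The standard potential is +0.77 − (+0.54) = +0.23 V and the balanced reaction transfers n = 2 electrons.
For the overall reaction 2 Fe³⁺(aq) + 2 I⁻(aq) → 2 Fe²⁺(aq) + I2(s), Q = [Fe²⁺(aq)]^2 / ([Fe³⁺(aq)]^2·[I⁻(aq)]^2) = 0.00401, giving log Q = −2.397.
E = E° − (0.0694/n)·log Q = +0.23 − (0.0694/2)(−2.397) = +0.31 V.

+0.31 V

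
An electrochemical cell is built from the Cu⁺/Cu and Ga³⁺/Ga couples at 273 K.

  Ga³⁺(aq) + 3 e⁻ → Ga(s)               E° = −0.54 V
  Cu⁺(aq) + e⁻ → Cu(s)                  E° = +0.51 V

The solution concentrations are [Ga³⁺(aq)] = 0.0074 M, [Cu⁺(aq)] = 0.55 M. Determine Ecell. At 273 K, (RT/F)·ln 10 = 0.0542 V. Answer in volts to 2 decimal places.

Cu⁺/Cu is reduced (cathode, E° = +0.51 V) and Ga³⁺/Ga is oxidized (anode).
E°cell = +0.51 − (−0.54) = +1.05 V, with n = 3 electrons transferred.
For the overall reaction 3 Cu⁺(aq) + Ga(s) → 3 Cu(s) + Ga³⁺(aq), Q = [Ga³⁺(aq)] / [Cu⁺(aq)]^3 = 0.0445, giving log Q = −1.352.
Applying E = E° − (RT ln10/nF)·log Q gives +1.05 − (0.0542/3)(−1.352) = +1.07 V.

+1.07 V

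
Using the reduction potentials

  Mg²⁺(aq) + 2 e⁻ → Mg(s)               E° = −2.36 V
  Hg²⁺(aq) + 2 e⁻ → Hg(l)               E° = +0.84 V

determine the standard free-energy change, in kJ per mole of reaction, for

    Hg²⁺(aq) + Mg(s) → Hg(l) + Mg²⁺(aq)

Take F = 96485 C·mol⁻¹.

−618 kJ/mol

In the reaction as written Hg²⁺(aq) is reduced, so the Hg²⁺/Hg couple is the cathode and Mg²⁺/Mg is the anode.
E°cell = +0.84 − (−2.36) = +3.20 V; balancing electrons gives n = 2.
ΔG° = −nFE°cell = −(2)(96485)(+3.20) J/mol = −618 kJ/mol.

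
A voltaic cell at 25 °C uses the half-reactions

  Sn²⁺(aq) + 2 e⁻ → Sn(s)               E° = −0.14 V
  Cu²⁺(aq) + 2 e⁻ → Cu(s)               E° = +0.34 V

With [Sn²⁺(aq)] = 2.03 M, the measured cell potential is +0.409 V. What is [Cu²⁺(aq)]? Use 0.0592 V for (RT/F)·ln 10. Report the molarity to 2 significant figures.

With Cu²⁺/Cu at the cathode and Sn²⁺/Sn at the anode, E°cell = +0.34 − (−0.14) = +0.48 V (n = 2).
Since E = E° − (0.0592/n)·log Q, log Q = n(E° − E)/0.0592 = 2.399.
Balancing electrons gives Cu²⁺(aq) + Sn(s) → Cu(s) + Sn²⁺(aq); thus Q = [Sn²⁺(aq)] / [Cu²⁺(aq)].
Isolating [Cu²⁺(aq)] in Q = 10^{2.399} yields log [Cu²⁺(aq)] = −2.092, i.e. 0.0081 M.

0.0081 M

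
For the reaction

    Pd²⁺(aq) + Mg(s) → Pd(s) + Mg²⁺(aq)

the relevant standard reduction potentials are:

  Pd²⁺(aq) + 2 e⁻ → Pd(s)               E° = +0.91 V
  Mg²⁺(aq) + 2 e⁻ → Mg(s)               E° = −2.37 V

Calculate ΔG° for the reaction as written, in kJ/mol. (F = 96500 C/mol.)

−633 kJ/mol

In the reaction as written Pd²⁺(aq) is reduced, so the Pd²⁺/Pd couple is the cathode and Mg²⁺/Mg is the anode.
E°cell = +0.91 − (−2.37) = +3.28 V; balancing electrons gives n = 2.
ΔG° = −nFE°cell = −(2)(96500)(+3.28) J/mol = −633 kJ/mol.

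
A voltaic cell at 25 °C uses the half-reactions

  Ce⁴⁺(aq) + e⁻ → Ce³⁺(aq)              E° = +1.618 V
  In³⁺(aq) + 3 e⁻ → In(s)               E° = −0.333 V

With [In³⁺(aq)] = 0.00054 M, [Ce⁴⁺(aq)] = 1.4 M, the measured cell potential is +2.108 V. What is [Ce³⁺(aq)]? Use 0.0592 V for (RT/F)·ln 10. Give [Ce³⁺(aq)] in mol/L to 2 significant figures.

The Ce⁴⁺/Ce³⁺ couple has the larger reduction potential, so it is the cathode: E°cell = +1.618 − (−0.333) = +1.951 V and n = 3.
From the Nernst equation, log Q = n(E° − E)/0.0592 = 3·(+1.951 − (+2.108))/0.0592 = −7.956.
The balanced reaction is 3 Ce⁴⁺(aq) + In(s) → 3 Ce³⁺(aq) + In³⁺(aq), so Q = ([Ce³⁺(aq)]^3·[In³⁺(aq)]) / [Ce⁴⁺(aq)]^3.
Solving for the unknown gives log [Ce³⁺(aq)] = −1.417, so [Ce³⁺(aq)] ≈ 0.038 M.

0.038 M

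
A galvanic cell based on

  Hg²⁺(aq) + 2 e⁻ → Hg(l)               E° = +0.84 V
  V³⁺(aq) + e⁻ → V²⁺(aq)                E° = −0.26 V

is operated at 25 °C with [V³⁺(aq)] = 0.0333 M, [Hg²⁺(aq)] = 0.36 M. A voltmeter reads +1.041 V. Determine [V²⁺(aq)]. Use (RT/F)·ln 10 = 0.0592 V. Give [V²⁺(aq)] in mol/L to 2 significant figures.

0.0056 M

With Hg²⁺/Hg at the cathode and V³⁺/V²⁺ at the anode, E°cell = +0.84 − (−0.26) = +1.10 V (n = 2).
Rearranging E = E° − (0.0592/n)·log Q gives log Q = 2(+1.10 − (+1.041))/0.0592 = 1.993.
The balanced reaction is Hg²⁺(aq) + 2 V²⁺(aq) → Hg(l) + 2 V³⁺(aq), so Q = [V³⁺(aq)]^2 / ([Hg²⁺(aq)]·[V²⁺(aq)]^2).
Solving for the unknown gives log [V²⁺(aq)] = −2.252, so [V²⁺(aq)] ≈ 0.0056 M.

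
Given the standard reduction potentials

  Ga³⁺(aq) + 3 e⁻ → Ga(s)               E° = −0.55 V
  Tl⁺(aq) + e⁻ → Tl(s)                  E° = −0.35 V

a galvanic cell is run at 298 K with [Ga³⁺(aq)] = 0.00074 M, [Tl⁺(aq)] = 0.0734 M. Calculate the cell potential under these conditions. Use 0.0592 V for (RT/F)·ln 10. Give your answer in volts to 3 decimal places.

Since E°(Tl⁺/Tl) > E°(Ga³⁺/Ga), Tl⁺/Tl serves as the cathode.
The standard potential is −0.35 − (−0.55) = +0.20 V and the balanced reaction transfers n = 3 electrons.
For the overall reaction 3 Tl⁺(aq) + Ga(s) → 3 Tl(s) + Ga³⁺(aq), Q = [Ga³⁺(aq)] / [Tl⁺(aq)]^3 = 1.87, giving log Q = 0.272.
By the Nernst equation, E = +0.20 − (0.0592/3)·(0.272) = +0.195 V.

+0.195 V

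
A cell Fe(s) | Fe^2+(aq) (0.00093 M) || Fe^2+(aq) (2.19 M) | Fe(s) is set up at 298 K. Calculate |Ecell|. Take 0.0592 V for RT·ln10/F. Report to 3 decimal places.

For a concentration cell E°cell = 0, since both electrodes use the same couple.
The compartment with the higher Fe^2+(aq) concentration (2.19 M) acts as the cathode; ions are reduced there and produced at the dilute (0.00093 M) anode.
With n = 2, Ecell = −(0.0592/2)·log([dilute]/[conc]) = −(0.0592/2)·log(0.00093/2.19) = +0.100 V.

0.100 V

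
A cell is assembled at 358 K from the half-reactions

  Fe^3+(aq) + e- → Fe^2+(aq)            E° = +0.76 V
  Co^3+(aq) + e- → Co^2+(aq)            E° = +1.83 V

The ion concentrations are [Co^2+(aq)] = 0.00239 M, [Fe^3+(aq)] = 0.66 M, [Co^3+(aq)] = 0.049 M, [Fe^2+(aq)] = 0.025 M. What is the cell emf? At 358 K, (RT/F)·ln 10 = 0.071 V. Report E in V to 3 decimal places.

Since E°(Co³⁺/Co²⁺) > E°(Fe³⁺/Fe²⁺), Co³⁺/Co²⁺ serves as the cathode.
E°cell = +1.83 − (+0.76) = +1.07 V, with n = 1 electron transferred.
The balanced reaction is Co^3+(aq) + Fe^2+(aq) → Co^2+(aq) + Fe^3+(aq), so Q = ([Co^2+(aq)]·[Fe^3+(aq)]) / ([Co^3+(aq)]·[Fe^2+(aq)]) = 1.29 and log Q = 0.110.
E = E° − (0.071/n)·log Q = +1.07 − (0.071/1)(0.110) = +1.062 V.

+1.062 V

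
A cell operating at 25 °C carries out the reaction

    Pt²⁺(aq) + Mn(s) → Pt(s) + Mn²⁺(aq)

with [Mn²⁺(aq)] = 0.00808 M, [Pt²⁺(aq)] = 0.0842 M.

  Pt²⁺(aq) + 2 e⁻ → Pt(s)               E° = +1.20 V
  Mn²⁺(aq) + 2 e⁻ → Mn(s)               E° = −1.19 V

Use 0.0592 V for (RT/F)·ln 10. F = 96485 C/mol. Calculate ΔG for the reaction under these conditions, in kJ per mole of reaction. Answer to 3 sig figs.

−467 kJ/mol

With Pt²⁺/Pt reduced at the cathode, E°cell = +1.20 − (−1.19) = +2.39 V and n = 2.
Here Q = [Mn²⁺(aq)] / [Pt²⁺(aq)] = 0.096 (log Q = −1.018), giving E = +2.39 − (0.0592/2)·(−1.018) = +2.4201 V.
Finally ΔG = −nFE = −(2)(96485 C/mol)(+2.4201 V) = −467 kJ/mol.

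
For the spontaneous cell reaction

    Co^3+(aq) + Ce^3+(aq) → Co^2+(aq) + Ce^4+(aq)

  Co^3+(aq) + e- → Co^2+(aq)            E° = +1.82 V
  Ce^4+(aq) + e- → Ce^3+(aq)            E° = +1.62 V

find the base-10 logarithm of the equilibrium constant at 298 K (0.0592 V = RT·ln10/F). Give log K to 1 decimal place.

log K = 3.4

The Co³⁺/Co²⁺ couple is reduced (cathode); E°cell = +1.82 − (+1.62) = +0.20 V with n = 1.
At equilibrium E = 0, so log K = nE°cell / 0.0592 = (1)(+0.20) / 0.0592 = 3.4.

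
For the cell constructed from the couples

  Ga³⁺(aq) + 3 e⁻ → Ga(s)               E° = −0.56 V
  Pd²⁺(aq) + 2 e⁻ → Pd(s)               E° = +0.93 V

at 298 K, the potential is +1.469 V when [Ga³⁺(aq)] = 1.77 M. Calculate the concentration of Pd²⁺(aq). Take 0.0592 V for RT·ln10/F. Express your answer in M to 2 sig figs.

Pd²⁺/Pd is the cathode (higher E°); E°cell = +0.93 − (−0.56) = +1.49 V with n = 6.
From the Nernst equation, log Q = n(E° − E)/0.0592 = 6·(+1.49 − (+1.469))/0.0592 = 2.128.
For 3 Pd²⁺(aq) + 2 Ga(s) → 3 Pd(s) + 2 Ga³⁺(aq), the reaction quotient is Q = [Ga³⁺(aq)]^2 / [Pd²⁺(aq)]^3.
Substituting the known concentrations and solving, log [Pd²⁺(aq)] = −0.544 and [Pd²⁺(aq)] = 0.29 M.

0.29 M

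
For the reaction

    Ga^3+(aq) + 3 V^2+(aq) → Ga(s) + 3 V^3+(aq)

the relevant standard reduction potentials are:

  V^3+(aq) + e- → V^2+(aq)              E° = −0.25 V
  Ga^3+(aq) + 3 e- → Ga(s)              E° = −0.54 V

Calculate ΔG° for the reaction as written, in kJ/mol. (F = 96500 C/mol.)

In the reaction as written Ga^3+(aq) is reduced, so the Ga³⁺/Ga couple is the cathode and V³⁺/V²⁺ is the anode.
E°cell = −0.54 − (−0.25) = −0.29 V; balancing electrons gives n = 3.
ΔG° = −nFE°cell = −(3)(96500)(−0.29) J/mol = +84.0 kJ/mol.

+84.0 kJ/mol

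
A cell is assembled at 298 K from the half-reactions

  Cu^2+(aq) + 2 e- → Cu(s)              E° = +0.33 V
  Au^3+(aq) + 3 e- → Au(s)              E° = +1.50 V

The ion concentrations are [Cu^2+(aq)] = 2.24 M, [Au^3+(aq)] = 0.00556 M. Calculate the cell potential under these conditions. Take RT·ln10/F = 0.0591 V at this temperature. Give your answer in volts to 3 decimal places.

Au³⁺/Au is reduced (cathode, E° = +1.50 V) and Cu²⁺/Cu is oxidized (anode).
The standard potential is +1.50 − (+0.33) = +1.17 V and the balanced reaction transfers n = 6 electrons.
For the overall reaction 2 Au^3+(aq) + 3 Cu(s) → 2 Au(s) + 3 Cu^2+(aq), Q = [Cu^2+(aq)]^3 / [Au^3+(aq)]^2 = 3.64×10^5, giving log Q = 5.561.
By the Nernst equation, E = +1.17 − (0.0591/6)·(5.561) = +1.115 V.

+1.115 V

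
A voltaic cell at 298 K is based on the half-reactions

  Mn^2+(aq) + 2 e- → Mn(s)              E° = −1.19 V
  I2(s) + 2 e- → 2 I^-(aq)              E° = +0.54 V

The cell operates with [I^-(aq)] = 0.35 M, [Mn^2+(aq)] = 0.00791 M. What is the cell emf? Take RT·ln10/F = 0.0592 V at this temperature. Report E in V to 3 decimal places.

+1.819 V

I₂/I⁻ is reduced (cathode, E° = +0.54 V) and Mn²⁺/Mn is oxidized (anode).
E°cell = E°cat − E°an = +0.54 − (−1.19) = +1.73 V; n = 2.
The balanced reaction is I2(s) + Mn(s) → 2 I^-(aq) + Mn^2+(aq), so Q = [I^-(aq)]^2·[Mn^2+(aq)] = 0.000969 and log Q = −3.014.
E = E° − (0.0592/n)·log Q = +1.73 − (0.0592/2)(−3.014) = +1.819 V.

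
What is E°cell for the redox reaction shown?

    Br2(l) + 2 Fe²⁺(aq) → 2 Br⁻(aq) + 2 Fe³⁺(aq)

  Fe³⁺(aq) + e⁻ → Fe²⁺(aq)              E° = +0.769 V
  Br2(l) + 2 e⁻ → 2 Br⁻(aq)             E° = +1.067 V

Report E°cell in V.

+0.298 V

Br2(l) gains electrons, so the Br₂/Br⁻ couple is the cathode; the Fe³⁺/Fe²⁺ couple is the anode.
E°cell = E°(cathode) − E°(anode) = +1.067 − (+0.769) = +0.298 V.
The positive value indicates the reaction is spontaneous as written.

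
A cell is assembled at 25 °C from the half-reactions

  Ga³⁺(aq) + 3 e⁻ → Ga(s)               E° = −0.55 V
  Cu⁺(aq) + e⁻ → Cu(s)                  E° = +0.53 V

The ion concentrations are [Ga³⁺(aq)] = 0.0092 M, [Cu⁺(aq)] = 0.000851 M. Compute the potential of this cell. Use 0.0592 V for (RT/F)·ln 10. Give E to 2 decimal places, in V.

+0.94 V

Since E°(Cu⁺/Cu) > E°(Ga³⁺/Ga), Cu⁺/Cu serves as the cathode.
E°cell = +0.53 − (−0.55) = +1.08 V, with n = 3 electrons transferred.
The balanced reaction is 3 Cu⁺(aq) + Ga(s) → 3 Cu(s) + Ga³⁺(aq), so Q = [Ga³⁺(aq)] / [Cu⁺(aq)]^3 = 1.49×10^7 and log Q = 7.174.
E = E° − (0.0592/n)·log Q = +1.08 − (0.0592/3)(7.174) = +0.94 V.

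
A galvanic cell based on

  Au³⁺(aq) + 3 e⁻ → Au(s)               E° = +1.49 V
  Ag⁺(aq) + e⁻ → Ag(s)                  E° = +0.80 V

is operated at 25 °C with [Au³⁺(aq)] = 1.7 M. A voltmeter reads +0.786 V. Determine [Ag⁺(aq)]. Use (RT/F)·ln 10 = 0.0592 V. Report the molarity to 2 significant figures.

Au³⁺/Au is the cathode (higher E°); E°cell = +1.49 − (+0.80) = +0.69 V with n = 3.
From the Nernst equation, log Q = n(E° − E)/0.0592 = 3·(+0.69 − (+0.786))/0.0592 = −4.865.
The balanced reaction is Au³⁺(aq) + 3 Ag(s) → Au(s) + 3 Ag⁺(aq), so Q = [Ag⁺(aq)]^3 / [Au³⁺(aq)].
Isolating [Ag⁺(aq)] in Q = 10^{−4.865} yields log [Ag⁺(aq)] = −1.545, i.e. 0.029 M.

0.029 M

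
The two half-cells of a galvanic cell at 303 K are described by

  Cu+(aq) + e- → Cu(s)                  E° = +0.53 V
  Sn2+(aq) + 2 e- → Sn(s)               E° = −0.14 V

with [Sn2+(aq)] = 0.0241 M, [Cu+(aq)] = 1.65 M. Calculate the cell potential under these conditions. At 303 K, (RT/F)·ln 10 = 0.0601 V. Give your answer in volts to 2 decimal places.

Since E°(Cu⁺/Cu) > E°(Sn²⁺/Sn), Cu⁺/Cu serves as the cathode.
E°cell = +0.53 − (−0.14) = +0.67 V, with n = 2 electrons transferred.
For the overall reaction 2 Cu+(aq) + Sn(s) → 2 Cu(s) + Sn2+(aq), Q = [Sn2+(aq)] / [Cu+(aq)]^2 = 0.00885, giving log Q = −2.053.
E = E° − (0.0601/n)·log Q = +0.67 − (0.0601/2)(−2.053) = +0.73 V.

+0.73 V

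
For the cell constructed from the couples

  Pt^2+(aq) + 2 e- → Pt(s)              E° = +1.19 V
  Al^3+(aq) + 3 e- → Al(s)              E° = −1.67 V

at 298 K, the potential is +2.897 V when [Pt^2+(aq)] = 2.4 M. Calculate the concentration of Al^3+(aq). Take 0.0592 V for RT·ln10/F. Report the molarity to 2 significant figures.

The Pt²⁺/Pt couple has the larger reduction potential, so it is the cathode: E°cell = +1.19 − (−1.67) = +2.86 V and n = 6.
Since E = E° − (0.0592/n)·log Q, log Q = n(E° − E)/0.0592 = −3.750.
The balanced reaction is 3 Pt^2+(aq) + 2 Al(s) → 3 Pt(s) + 2 Al^3+(aq), so Q = [Al^3+(aq)]^2 / [Pt^2+(aq)]^3.
Isolating [Al^3+(aq)] in Q = 10^{−3.750} yields log [Al^3+(aq)] = −1.305, i.e. 0.050 M.

0.050 M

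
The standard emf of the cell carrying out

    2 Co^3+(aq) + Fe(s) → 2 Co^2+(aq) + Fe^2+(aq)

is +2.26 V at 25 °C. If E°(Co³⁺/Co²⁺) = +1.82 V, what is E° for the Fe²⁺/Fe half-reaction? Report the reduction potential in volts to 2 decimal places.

In the reaction as written the Co³⁺/Co²⁺ couple is reduced (cathode) and Fe²⁺/Fe is oxidized (anode), so E°cell = E°(Co³⁺/Co²⁺) − E°(Fe²⁺/Fe).
E°(Fe²⁺/Fe) = E°(cathode) − E°cell = +1.82 − (+2.26) = −0.44 V.

−0.44 V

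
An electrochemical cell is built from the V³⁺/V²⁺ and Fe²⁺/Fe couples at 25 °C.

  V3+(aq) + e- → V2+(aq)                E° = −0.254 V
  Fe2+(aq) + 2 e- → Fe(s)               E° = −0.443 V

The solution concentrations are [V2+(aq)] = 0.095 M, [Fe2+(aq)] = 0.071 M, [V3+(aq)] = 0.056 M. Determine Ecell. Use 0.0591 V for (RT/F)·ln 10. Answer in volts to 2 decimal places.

+0.21 V

The V³⁺/V²⁺ couple has the more positive E°, so it is the cathode; Fe²⁺/Fe is the anode.
The standard potential is −0.254 − (−0.443) = +0.189 V and the balanced reaction transfers n = 2 electrons.
The balanced reaction is 2 V3+(aq) + Fe(s) → 2 V2+(aq) + Fe2+(aq), so Q = ([V2+(aq)]^2·[Fe2+(aq)]) / [V3+(aq)]^2 = 0.204 and log Q = −0.690.
E = E° − (0.0591/n)·log Q = +0.189 − (0.0591/2)(−0.690) = +0.21 V.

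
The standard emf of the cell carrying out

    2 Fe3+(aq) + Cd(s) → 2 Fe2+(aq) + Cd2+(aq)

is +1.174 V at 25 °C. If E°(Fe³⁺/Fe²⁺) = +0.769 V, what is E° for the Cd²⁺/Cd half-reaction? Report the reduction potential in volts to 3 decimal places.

−0.405 V

In the reaction as written the Fe³⁺/Fe²⁺ couple is reduced (cathode) and Cd²⁺/Cd is oxidized (anode), so E°cell = E°(Fe³⁺/Fe²⁺) − E°(Cd²⁺/Cd).
E°(Cd²⁺/Cd) = E°(cathode) − E°cell = +0.769 − (+1.174) = −0.405 V.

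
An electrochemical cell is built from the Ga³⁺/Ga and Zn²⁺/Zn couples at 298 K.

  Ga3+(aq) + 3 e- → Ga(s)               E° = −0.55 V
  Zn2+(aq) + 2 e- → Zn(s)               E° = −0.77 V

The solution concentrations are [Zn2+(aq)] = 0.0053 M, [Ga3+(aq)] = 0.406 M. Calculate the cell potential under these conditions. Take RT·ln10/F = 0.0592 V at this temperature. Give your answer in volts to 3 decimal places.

The Ga³⁺/Ga couple has the more positive E°, so it is the cathode; Zn²⁺/Zn is the anode.
E°cell = −0.55 − (−0.77) = +0.22 V, with n = 6 electrons transferred.
The balanced reaction is 2 Ga3+(aq) + 3 Zn(s) → 2 Ga(s) + 3 Zn2+(aq), so Q = [Zn2+(aq)]^3 / [Ga3+(aq)]^2 = 9.03×10^−7 and log Q = −6.044.
By the Nernst equation, E = +0.22 − (0.0592/6)·(−6.044) = +0.280 V.

+0.280 V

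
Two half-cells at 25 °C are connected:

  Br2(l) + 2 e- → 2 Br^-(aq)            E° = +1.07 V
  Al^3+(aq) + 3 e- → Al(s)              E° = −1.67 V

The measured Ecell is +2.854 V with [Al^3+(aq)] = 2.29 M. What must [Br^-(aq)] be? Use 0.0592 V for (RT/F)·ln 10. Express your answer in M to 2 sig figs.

With Br₂/Br⁻ at the cathode and Al³⁺/Al at the anode, E°cell = +1.07 − (−1.67) = +2.74 V (n = 6).
Rearranging E = E° − (0.0592/n)·log Q gives log Q = 6(+2.74 − (+2.854))/0.0592 = −11.554.
For 3 Br2(l) + 2 Al(s) → 6 Br^-(aq) + 2 Al^3+(aq), the reaction quotient is Q = [Br^-(aq)]^6·[Al^3+(aq)]^2.
Substituting the known concentrations and solving, log [Br^-(aq)] = −2.046 and [Br^-(aq)] = 0.0090 M.

0.0090 M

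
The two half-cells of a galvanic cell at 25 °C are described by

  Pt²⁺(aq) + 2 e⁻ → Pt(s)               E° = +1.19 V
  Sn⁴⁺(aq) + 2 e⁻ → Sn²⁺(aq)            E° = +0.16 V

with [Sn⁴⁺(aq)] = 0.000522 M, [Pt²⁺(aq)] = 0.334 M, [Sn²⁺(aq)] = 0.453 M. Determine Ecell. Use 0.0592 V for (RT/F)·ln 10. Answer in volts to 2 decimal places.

Pt²⁺/Pt is reduced (cathode, E° = +1.19 V) and Sn⁴⁺/Sn²⁺ is oxidized (anode).
E°cell = +1.19 − (+0.16) = +1.03 V, with n = 2 electrons transferred.
The balanced reaction is Pt²⁺(aq) + Sn²⁺(aq) → Pt(s) + Sn⁴⁺(aq), so Q = [Sn⁴⁺(aq)] / ([Pt²⁺(aq)]·[Sn²⁺(aq)]) = 0.00345 and log Q = −2.462.
E = E° − (0.0592/n)·log Q = +1.03 − (0.0592/2)(−2.462) = +1.10 V.

+1.10 V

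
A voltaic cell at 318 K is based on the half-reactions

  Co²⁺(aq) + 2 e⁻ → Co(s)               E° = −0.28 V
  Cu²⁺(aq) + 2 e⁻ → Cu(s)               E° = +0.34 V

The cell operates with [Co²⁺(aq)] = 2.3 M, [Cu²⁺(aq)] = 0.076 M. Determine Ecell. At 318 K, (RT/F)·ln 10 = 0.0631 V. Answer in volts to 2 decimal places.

+0.57 V

Since E°(Cu²⁺/Cu) > E°(Co²⁺/Co), Cu²⁺/Cu serves as the cathode.
The standard potential is +0.34 − (−0.28) = +0.62 V and the balanced reaction transfers n = 2 electrons.
Balancing gives Cu²⁺(aq) + Co(s) → Cu(s) + Co²⁺(aq); hence Q = [Co²⁺(aq)] / [Cu²⁺(aq)] = 30.3 (log Q = 1.481).
E = E° − (0.0631/n)·log Q = +0.62 − (0.0631/2)(1.481) = +0.57 V.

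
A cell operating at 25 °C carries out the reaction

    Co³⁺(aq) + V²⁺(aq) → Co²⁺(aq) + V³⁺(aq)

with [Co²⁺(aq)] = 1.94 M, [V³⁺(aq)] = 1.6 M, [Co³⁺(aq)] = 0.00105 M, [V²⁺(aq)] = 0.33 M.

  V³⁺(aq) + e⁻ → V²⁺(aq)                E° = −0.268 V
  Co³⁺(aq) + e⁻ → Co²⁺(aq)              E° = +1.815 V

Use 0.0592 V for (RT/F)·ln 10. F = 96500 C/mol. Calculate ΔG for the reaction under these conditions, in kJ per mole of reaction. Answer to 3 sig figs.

E°cell = +1.815 − (−0.268) = +2.083 V; the balanced reaction transfers n = 1 electron.
Q = ([Co²⁺(aq)]·[V³⁺(aq)]) / ([Co³⁺(aq)]·[V²⁺(aq)]) = 8.96×10^3, so log Q = 3.952 and E = +2.083 − (0.0592/1)(3.952) = +1.8490 V.
Finally ΔG = −nFE = −(1)(96500 C/mol)(+1.8490 V) = −178 kJ/mol.

−178 kJ/mol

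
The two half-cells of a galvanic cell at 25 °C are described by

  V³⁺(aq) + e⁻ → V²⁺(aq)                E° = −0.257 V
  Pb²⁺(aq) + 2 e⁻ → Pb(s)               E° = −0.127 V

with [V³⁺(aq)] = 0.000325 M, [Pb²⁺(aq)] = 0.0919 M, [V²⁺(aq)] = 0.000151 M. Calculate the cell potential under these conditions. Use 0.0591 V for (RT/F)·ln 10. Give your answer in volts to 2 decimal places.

+0.08 V

Since E°(Pb²⁺/Pb) > E°(V³⁺/V²⁺), Pb²⁺/Pb serves as the cathode.
E°cell = −0.127 − (−0.257) = +0.130 V, with n = 2 electrons transferred.
Balancing gives Pb²⁺(aq) + 2 V²⁺(aq) → Pb(s) + 2 V³⁺(aq); hence Q = [V³⁺(aq)]^2 / ([Pb²⁺(aq)]·[V²⁺(aq)]^2) = 50.4 (log Q = 1.702).
By the Nernst equation, E = +0.130 − (0.0591/2)·(1.702) = +0.08 V.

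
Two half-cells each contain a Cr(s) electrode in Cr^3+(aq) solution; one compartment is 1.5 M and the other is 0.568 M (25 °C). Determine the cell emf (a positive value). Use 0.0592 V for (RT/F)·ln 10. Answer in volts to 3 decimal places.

0.008 V

For a concentration cell E°cell = 0, since both electrodes use the same couple.
The compartment with the higher Cr^3+(aq) concentration (1.5 M) acts as the cathode; ions are reduced there and produced at the dilute (0.568 M) anode.
With n = 3, Ecell = −(0.0592/3)·log([dilute]/[conc]) = −(0.0592/3)·log(0.568/1.5) = +0.008 V.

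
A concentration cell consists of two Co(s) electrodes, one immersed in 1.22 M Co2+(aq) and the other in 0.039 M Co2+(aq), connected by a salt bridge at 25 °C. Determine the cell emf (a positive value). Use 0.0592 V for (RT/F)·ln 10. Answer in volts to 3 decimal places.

For a concentration cell E°cell = 0, since both electrodes use the same couple.
The compartment with the higher Co2+(aq) concentration (1.22 M) acts as the cathode; ions are reduced there and produced at the dilute (0.039 M) anode.
With n = 2, Ecell = −(0.0592/2)·log([dilute]/[conc]) = −(0.0592/2)·log(0.039/1.22) = +0.044 V.

0.044 V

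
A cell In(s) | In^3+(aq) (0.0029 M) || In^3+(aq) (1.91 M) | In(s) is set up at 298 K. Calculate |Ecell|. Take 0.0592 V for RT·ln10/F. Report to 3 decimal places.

0.056 V

For a concentration cell E°cell = 0, since both electrodes use the same couple.
The compartment with the higher In^3+(aq) concentration (1.91 M) acts as the cathode; ions are reduced there and produced at the dilute (0.0029 M) anode.
With n = 3, Ecell = −(0.0592/3)·log([dilute]/[conc]) = −(0.0592/3)·log(0.0029/1.91) = +0.056 V.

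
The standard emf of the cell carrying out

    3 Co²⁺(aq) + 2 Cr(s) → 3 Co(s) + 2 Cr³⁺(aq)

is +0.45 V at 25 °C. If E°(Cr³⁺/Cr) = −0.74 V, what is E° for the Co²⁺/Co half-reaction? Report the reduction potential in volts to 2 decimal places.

In the reaction as written the Co²⁺/Co couple is reduced (cathode) and Cr³⁺/Cr is oxidized (anode), so E°cell = E°(Co²⁺/Co) − E°(Cr³⁺/Cr).
E°(Co²⁺/Co) = E°cell + E°(anode) = +0.45 + (−0.74) = −0.29 V.

−0.29 V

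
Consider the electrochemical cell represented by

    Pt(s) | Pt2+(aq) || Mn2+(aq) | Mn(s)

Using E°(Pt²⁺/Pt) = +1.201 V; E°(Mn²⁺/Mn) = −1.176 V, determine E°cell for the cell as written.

By convention the left-hand electrode in cell notation is the anode (oxidation) and the right-hand electrode is the cathode (reduction).
E°cell = E°(right) − E°(left) = −1.176 − (+1.201) = −2.377 V.
The negative sign shows that, as written, the cell would require an external voltage to drive the reaction.

−2.377 V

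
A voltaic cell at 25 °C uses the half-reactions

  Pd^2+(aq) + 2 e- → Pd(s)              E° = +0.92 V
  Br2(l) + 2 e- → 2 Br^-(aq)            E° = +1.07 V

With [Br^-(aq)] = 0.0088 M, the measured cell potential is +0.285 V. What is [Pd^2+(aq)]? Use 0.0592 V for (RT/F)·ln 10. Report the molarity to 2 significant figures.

The Br₂/Br⁻ couple has the larger reduction potential, so it is the cathode: E°cell = +1.07 − (+0.92) = +0.15 V and n = 2.
From the Nernst equation, log Q = n(E° − E)/0.0592 = 2·(+0.15 − (+0.285))/0.0592 = −4.561.
Balancing electrons gives Br2(l) + Pd(s) → 2 Br^-(aq) + Pd^2+(aq); thus Q = [Br^-(aq)]^2·[Pd^2+(aq)].
Substituting the known concentrations and solving, log [Pd^2+(aq)] = −0.450 and [Pd^2+(aq)] = 0.35 M.

0.35 M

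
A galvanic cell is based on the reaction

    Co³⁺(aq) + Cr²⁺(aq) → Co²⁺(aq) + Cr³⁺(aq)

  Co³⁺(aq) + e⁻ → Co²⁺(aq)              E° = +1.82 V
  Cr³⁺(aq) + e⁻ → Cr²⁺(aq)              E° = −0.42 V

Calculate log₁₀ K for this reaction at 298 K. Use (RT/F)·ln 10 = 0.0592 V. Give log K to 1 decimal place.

log K = 37.8

The Co³⁺/Co²⁺ couple is reduced (cathode); E°cell = +1.82 − (−0.42) = +2.24 V with n = 1.
At equilibrium E = 0, so log K = nE°cell / 0.0592 = (1)(+2.24) / 0.0592 = 37.8.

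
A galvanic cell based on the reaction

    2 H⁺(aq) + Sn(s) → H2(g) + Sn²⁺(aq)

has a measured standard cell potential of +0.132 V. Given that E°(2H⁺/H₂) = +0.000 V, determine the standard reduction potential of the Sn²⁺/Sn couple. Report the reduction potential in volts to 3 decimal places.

−0.132 V

In the reaction as written the 2H⁺/H₂ couple is reduced (cathode) and Sn²⁺/Sn is oxidized (anode), so E°cell = E°(2H⁺/H₂) − E°(Sn²⁺/Sn).
E°(Sn²⁺/Sn) = E°(cathode) − E°cell = +0.000 − (+0.132) = −0.132 V.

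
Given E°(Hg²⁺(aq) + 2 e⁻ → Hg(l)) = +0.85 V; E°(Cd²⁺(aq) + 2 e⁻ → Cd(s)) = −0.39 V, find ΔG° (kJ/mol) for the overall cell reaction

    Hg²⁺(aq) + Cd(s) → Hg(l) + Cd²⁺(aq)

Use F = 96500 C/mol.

−239 kJ/mol

In the reaction as written Hg²⁺(aq) is reduced, so the Hg²⁺/Hg couple is the cathode and Cd²⁺/Cd is the anode.
E°cell = +0.85 − (−0.39) = +1.24 V; balancing electrons gives n = 2.
ΔG° = −nFE°cell = −(2)(96500)(+1.24) J/mol = −239 kJ/mol.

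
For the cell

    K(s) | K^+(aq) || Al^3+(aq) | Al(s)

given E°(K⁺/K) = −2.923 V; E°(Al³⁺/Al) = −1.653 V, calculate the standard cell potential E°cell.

By convention the left-hand electrode in cell notation is the anode (oxidation) and the right-hand electrode is the cathode (reduction).
E°cell = E°(right) − E°(left) = −1.653 − (−2.923) = +1.270 V.

+1.270 V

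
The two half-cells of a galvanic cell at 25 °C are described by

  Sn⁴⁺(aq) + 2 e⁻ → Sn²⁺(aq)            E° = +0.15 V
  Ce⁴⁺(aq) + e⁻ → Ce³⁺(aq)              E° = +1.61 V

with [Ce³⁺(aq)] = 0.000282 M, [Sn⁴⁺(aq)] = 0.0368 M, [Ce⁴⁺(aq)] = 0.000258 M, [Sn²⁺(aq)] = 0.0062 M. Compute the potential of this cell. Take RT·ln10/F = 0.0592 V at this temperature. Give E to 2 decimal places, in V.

+1.43 V

The Ce⁴⁺/Ce³⁺ couple has the more positive E°, so it is the cathode; Sn⁴⁺/Sn²⁺ is the anode.
E°cell = E°cat − E°an = +1.61 − (+0.15) = +1.46 V; n = 2.
Balancing gives 2 Ce⁴⁺(aq) + Sn²⁺(aq) → 2 Ce³⁺(aq) + Sn⁴⁺(aq); hence Q = ([Ce³⁺(aq)]^2·[Sn⁴⁺(aq)]) / ([Ce⁴⁺(aq)]^2·[Sn²⁺(aq)]) = 7.09 (log Q = 0.851).
Applying E = E° − (RT ln10/nF)·log Q gives +1.46 − (0.0592/2)(0.851) = +1.43 V.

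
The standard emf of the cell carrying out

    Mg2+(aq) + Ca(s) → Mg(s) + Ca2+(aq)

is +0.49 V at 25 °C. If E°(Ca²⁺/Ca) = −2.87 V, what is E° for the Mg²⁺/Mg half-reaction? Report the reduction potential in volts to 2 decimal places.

−2.38 V

In the reaction as written the Mg²⁺/Mg couple is reduced (cathode) and Ca²⁺/Ca is oxidized (anode), so E°cell = E°(Mg²⁺/Mg) − E°(Ca²⁺/Ca).
E°(Mg²⁺/Mg) = E°cell + E°(anode) = +0.49 + (−2.87) = −2.38 V.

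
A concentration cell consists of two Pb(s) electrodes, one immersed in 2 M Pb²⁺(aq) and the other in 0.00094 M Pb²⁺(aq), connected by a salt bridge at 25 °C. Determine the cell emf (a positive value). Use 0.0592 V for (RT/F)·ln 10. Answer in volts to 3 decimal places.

0.099 V

For a concentration cell E°cell = 0, since both electrodes use the same couple.
The compartment with the higher Pb²⁺(aq) concentration (2 M) acts as the cathode; ions are reduced there and produced at the dilute (0.00094 M) anode.
With n = 2, Ecell = −(0.0592/2)·log([dilute]/[conc]) = −(0.0592/2)·log(0.00094/2) = +0.099 V.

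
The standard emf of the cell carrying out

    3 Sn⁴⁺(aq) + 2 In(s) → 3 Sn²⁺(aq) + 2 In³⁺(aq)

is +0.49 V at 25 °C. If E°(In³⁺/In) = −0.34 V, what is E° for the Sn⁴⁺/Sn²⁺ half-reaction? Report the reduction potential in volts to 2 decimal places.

In the reaction as written the Sn⁴⁺/Sn²⁺ couple is reduced (cathode) and In³⁺/In is oxidized (anode), so E°cell = E°(Sn⁴⁺/Sn²⁺) − E°(In³⁺/In).
E°(Sn⁴⁺/Sn²⁺) = E°cell + E°(anode) = +0.49 + (−0.34) = +0.15 V.

+0.15 V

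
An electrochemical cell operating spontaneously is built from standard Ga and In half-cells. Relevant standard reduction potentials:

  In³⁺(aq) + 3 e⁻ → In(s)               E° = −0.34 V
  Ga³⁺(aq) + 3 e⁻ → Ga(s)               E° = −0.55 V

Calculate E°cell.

+0.21 V

Of the two couples in this cell, the one with the more positive reduction potential is reduced at the cathode: here that is In³⁺/In (−0.34 V); Ga³⁺/Ga (−0.55 V) is the anode.
E°cell = E°(cathode) − E°(anode) = −0.34 − (−0.55) = +0.21 V.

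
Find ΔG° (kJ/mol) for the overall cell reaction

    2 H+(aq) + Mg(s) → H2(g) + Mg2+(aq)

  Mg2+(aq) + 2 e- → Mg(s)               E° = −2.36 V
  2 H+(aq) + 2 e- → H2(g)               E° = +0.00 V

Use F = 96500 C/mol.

−455 kJ/mol

In the reaction as written H+(aq) is reduced, so the 2H⁺/H₂ couple is the cathode and Mg²⁺/Mg is the anode.
E°cell = +0.00 − (−2.36) = +2.36 V; balancing electrons gives n = 2.
ΔG° = −nFE°cell = −(2)(96500)(+2.36) J/mol = −455 kJ/mol.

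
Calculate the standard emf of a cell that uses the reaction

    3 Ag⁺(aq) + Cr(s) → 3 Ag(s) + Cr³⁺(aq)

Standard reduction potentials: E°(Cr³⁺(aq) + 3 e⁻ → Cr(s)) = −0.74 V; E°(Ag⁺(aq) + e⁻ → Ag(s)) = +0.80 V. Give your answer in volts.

Ag⁺(aq) gains electrons, so the Ag⁺/Ag couple is the cathode; the Cr³⁺/Cr couple is the anode.
E°cell = E°(cathode) − E°(anode) = +0.80 − (−0.74) = +1.54 V.
The positive value indicates the reaction is spontaneous as written.

+1.54 V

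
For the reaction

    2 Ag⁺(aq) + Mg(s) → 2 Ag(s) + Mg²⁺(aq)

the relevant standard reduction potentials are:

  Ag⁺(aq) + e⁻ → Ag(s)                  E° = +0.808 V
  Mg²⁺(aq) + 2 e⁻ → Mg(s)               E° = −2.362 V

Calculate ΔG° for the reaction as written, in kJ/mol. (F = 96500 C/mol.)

In the reaction as written Ag⁺(aq) is reduced, so the Ag⁺/Ag couple is the cathode and Mg²⁺/Mg is the anode.
E°cell = +0.808 − (−2.362) = +3.170 V; balancing electrons gives n = 2.
ΔG° = −nFE°cell = −(2)(96500)(+3.170) J/mol = −612 kJ/mol.

−612 kJ/mol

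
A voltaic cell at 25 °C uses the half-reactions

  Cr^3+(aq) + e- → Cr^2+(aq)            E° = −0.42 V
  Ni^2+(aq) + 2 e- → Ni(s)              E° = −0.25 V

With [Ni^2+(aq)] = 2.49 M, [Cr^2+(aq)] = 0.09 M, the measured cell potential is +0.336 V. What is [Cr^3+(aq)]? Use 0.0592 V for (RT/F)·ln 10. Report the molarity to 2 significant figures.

0.00022 M

With Ni²⁺/Ni at the cathode and Cr³⁺/Cr²⁺ at the anode, E°cell = −0.25 − (−0.42) = +0.17 V (n = 2).
Rearranging E = E° − (0.0592/n)·log Q gives log Q = 2(+0.17 − (+0.336))/0.0592 = −5.608.
Balancing electrons gives Ni^2+(aq) + 2 Cr^2+(aq) → Ni(s) + 2 Cr^3+(aq); thus Q = [Cr^3+(aq)]^2 / ([Ni^2+(aq)]·[Cr^2+(aq)]^2).
Isolating [Cr^3+(aq)] in Q = 10^{−5.608} yields log [Cr^3+(aq)] = −3.652, i.e. 0.00022 M.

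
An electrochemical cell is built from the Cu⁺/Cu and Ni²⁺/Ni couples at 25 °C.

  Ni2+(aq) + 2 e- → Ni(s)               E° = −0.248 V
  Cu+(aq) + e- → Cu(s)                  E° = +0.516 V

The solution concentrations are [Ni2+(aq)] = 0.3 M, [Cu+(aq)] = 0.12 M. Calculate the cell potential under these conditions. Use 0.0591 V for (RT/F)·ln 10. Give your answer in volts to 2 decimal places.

+0.73 V

The Cu⁺/Cu couple has the more positive E°, so it is the cathode; Ni²⁺/Ni is the anode.
E°cell = E°cat − E°an = +0.516 − (−0.248) = +0.764 V; n = 2.
The balanced reaction is 2 Cu+(aq) + Ni(s) → 2 Cu(s) + Ni2+(aq), so Q = [Ni2+(aq)] / [Cu+(aq)]^2 = 20.8 and log Q = 1.319.
Applying E = E° − (RT ln10/nF)·log Q gives +0.764 − (0.0591/2)(1.319) = +0.73 V.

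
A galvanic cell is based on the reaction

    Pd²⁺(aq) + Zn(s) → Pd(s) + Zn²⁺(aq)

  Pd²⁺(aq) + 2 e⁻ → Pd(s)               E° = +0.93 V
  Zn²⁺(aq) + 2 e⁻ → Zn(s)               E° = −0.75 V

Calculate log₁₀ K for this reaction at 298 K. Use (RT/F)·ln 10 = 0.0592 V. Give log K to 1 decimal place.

log K = 56.8

The Pd²⁺/Pd couple is reduced (cathode); E°cell = +0.93 − (−0.75) = +1.68 V with n = 2.
At equilibrium E = 0, so log K = nE°cell / 0.0592 = (2)(+1.68) / 0.0592 = 56.8.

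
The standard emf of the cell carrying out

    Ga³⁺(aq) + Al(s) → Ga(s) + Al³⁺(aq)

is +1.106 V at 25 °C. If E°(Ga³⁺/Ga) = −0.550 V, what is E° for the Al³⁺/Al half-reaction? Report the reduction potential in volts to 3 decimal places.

In the reaction as written the Ga³⁺/Ga couple is reduced (cathode) and Al³⁺/Al is oxidized (anode), so E°cell = E°(Ga³⁺/Ga) − E°(Al³⁺/Al).
E°(Al³⁺/Al) = E°(cathode) − E°cell = −0.550 − (+1.106) = −1.656 V.

−1.656 V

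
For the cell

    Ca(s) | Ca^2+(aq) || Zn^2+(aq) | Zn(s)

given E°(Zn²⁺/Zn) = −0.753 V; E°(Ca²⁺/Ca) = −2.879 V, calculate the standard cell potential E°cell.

By convention the left-hand electrode in cell notation is the anode (oxidation) and the right-hand electrode is the cathode (reduction).
E°cell = E°(right) − E°(left) = −0.753 − (−2.879) = +2.126 V.

+2.126 V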